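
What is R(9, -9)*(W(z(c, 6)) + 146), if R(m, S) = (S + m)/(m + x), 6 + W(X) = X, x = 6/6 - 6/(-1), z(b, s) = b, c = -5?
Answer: 0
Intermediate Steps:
x = 7 (x = 6*(⅙) - 6*(-1) = 1 + 6 = 7)
W(X) = -6 + X
R(m, S) = (S + m)/(7 + m) (R(m, S) = (S + m)/(m + 7) = (S + m)/(7 + m))
R(9, -9)*(W(z(c, 6)) + 146) = ((-9 + 9)/(7 + 9))*((-6 - 5) + 146) = (0/16)*(-11 + 146) = ((1/16)*0)*135 = 0*135 = 0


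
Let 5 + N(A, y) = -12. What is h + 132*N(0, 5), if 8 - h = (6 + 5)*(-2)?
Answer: -2214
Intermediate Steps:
h = 30 (h = 8 - (6 + 5)*(-2) = 8 - 11*(-2) = 8 - 1*(-22) = 8 + 22 = 30)
N(A, y) = -17 (N(A, y) = -5 - 12 = -17)
h + 132*N(0, 5) = 30 + 132*(-17) = 30 - 2244 = -2214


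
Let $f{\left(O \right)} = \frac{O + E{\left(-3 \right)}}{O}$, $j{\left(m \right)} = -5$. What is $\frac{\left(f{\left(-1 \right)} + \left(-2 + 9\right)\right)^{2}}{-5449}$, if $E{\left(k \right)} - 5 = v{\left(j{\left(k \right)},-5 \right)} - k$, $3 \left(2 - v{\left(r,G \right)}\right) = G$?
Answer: $- \frac{121}{49041} \approx -0.0024673$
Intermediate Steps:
$v{\left(r,G \right)} = 2 - \frac{G}{3}$
$E{\left(k \right)} = \frac{26}{3} - k$ ($E{\left(k \right)} = 5 - \left(- \frac{11}{3} + k\right) = \frac{26}{3} - k$)
$f{\left(O \right)} = \frac{\frac{35}{3} + O}{O}$ ($f{\left(O \right)} = \frac{O + \left(\frac{26}{3} - -3\right)}{O} = \frac{O + \left(\frac{26}{3} + 3\right)}{O} = \frac{O + \frac{35}{3}}{O} = \frac{\frac{35}{3} + O}{O}$)
$\frac{\left(f{\left(-1 \right)} + \left(-2 + 9\right)\right)^{2}}{-5449} = \frac{\left(\frac{\frac{35}{3} - 1}{-1} + \left(-2 + 9\right)\right)^{2}}{-5449} = \left(\left(-1\right) \frac{32}{3} + 7\right)^{2} \left(- \frac{1}{5449}\right) = \left(- \frac{32}{3} + 7\right)^{2} \left(- \frac{1}{5449}\right) = \left(- \frac{11}{3}\right)^{2} \left(- \frac{1}{5449}\right) = \frac{121}{9} \left(- \frac{1}{5449}\right) = - \frac{121}{49041}$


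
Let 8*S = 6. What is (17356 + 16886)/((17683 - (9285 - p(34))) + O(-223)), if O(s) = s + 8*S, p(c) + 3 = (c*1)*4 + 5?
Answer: 11414/2773 ≈ 4.1161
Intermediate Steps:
S = ¾ (S = (⅛)*6 = ¾ ≈ 0.75000)
p(c) = 2 + 4*c (p(c) = -3 + ((c*1)*4 + 5) = -3 + (c*4 + 5) = -3 + (4*c + 5) = -3 + (5 + 4*c) = 2 + 4*c)
O(s) = 6 + s (O(s) = s + 8*(¾) = s + 6 = 6 + s)
(17356 + 16886)/((17683 - (9285 - p(34))) + O(-223)) = (17356 + 16886)/((17683 - (9285 - (2 + 4*34))) + (6 - 223)) = 34242/((17683 - (9285 - (2 + 136))) - 217) = 34242/((17683 - (9285 - 1*138)) - 217) = 34242/((17683 - (9285 - 138)) - 217) = 34242/((17683 - 1*9147) - 217) = 34242/((17683 - 9147) - 217) = 34242/(8536 - 217) = 34242/8319 = 34242*(1/8319) = 11414/2773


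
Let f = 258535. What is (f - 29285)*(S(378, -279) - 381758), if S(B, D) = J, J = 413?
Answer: -87423341250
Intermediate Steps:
S(B, D) = 413
(f - 29285)*(S(378, -279) - 381758) = (258535 - 29285)*(413 - 381758) = 229250*(-381345) = -87423341250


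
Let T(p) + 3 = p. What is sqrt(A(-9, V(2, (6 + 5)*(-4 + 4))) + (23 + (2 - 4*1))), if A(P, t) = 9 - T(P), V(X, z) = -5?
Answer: sqrt(42) ≈ 6.4807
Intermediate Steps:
T(p) = -3 + p
A(P, t) = 12 - P (A(P, t) = 9 - (-3 + P) = 9 + (3 - P) = 12 - P)
sqrt(A(-9, V(2, (6 + 5)*(-4 + 4))) + (23 + (2 - 4*1))) = sqrt((12 - 1*(-9)) + (23 + (2 - 4*1))) = sqrt((12 + 9) + (23 + (2 - 4))) = sqrt(21 + (23 - 2)) = sqrt(21 + 21) = sqrt(42)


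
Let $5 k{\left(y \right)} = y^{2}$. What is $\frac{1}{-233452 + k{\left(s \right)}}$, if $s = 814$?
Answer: $- \frac{5}{504664} \approx -9.9076 \cdot 10^{-6}$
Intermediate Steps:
$k{\left(y \right)} = \frac{y^{2}}{5}$
$\frac{1}{-233452 + k{\left(s \right)}} = \frac{1}{-233452 + \frac{814^{2}}{5}} = \frac{1}{-233452 + \frac{1}{5} \cdot 662596} = \frac{1}{-233452 + \frac{662596}{5}} = \frac{1}{- \frac{504664}{5}} = - \frac{5}{504664}$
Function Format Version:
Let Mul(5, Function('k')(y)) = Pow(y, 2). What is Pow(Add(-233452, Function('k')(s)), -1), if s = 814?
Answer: Rational(-5, 504664) ≈ -9.9076e-6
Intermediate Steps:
Function('k')(y) = Mul(Rational(1, 5), Pow(y, 2))
Pow(Add(-233452, Function('k')(s)), -1) = Pow(Add(-233452, Mul(Rational(1, 5), Pow(814, 2))), -1) = Pow(Add(-233452, Mul(Rational(1, 5), 662596)), -1) = Pow(Add(-233452, Rational(662596, 5)), -1) = Pow(Rational(-504664, 5), -1) = Rational(-5, 504664)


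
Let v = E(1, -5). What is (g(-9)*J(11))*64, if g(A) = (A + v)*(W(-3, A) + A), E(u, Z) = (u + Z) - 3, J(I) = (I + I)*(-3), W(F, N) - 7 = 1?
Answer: -67584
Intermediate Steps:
W(F, N) = 8 (W(F, N) = 7 + 1 = 8)
J(I) = -6*I (J(I) = (2*I)*(-3) = -6*I)
E(u, Z) = -3 + Z + u (E(u, Z) = (Z + u) - 3 = -3 + Z + u)
v = -7 (v = -3 - 5 + 1 = -7)
g(A) = (-7 + A)*(8 + A) (g(A) = (A - 7)*(8 + A) = (-7 + A)*(8 + A))
(g(-9)*J(11))*64 = ((-56 - 9 + (-9)²)*(-6*11))*64 = ((-56 - 9 + 81)*(-66))*64 = (16*(-66))*64 = -1056*64 = -67584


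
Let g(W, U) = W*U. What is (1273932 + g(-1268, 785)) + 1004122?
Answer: 1282674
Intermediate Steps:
g(W, U) = U*W
(1273932 + g(-1268, 785)) + 1004122 = (1273932 + 785*(-1268)) + 1004122 = (1273932 - 995380) + 1004122 = 278552 + 1004122 = 1282674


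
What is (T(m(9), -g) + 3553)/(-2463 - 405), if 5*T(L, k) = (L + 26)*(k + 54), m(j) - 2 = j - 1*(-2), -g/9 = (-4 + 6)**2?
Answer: -4255/2868 ≈ -1.4836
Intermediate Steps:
g = -36 (g = -9*(-4 + 6)**2 = -9*2**2 = -9*4 = -36)
m(j) = 4 + j (m(j) = 2 + (j - 1*(-2)) = 2 + (j + 2) = 2 + (2 + j) = 4 + j)
T(L, k) = (26 + L)*(54 + k)/5 (T(L, k) = ((L + 26)*(k + 54))/5 = ((26 + L)*(54 + k))/5 = (26 + L)*(54 + k)/5)
(T(m(9), -g) + 3553)/(-2463 - 405) = ((1404/5 + 26*(-1*(-36))/5 + 54*(4 + 9)/5 + (4 + 9)*(-1*(-36))/5) + 3553)/(-2463 - 405) = ((1404/5 + (26/5)*36 + (54/5)*13 + (1/5)*13*36) + 3553)/(-2868) = ((1404/5 + 936/5 + 702/5 + 468/5) + 3553)*(-1/2868) = (702 + 3553)*(-1/2868) = 4255*(-1/2868) = -4255/2868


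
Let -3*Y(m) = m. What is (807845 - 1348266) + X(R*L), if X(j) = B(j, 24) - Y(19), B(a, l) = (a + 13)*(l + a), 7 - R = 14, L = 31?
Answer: -1503128/3 ≈ -5.0104e+5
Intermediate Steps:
R = -7 (R = 7 - 1*14 = 7 - 14 = -7)
Y(m) = -m/3
B(a, l) = (13 + a)*(a + l)
X(j) = 955/3 + j² + 37*j (X(j) = (j² + 13*j + 13*24 + j*24) - (-1)*19/3 = (j² + 13*j + 312 + 24*j) - 1*(-19/3) = (312 + j² + 37*j) + 19/3 = 955/3 + j² + 37*j)
(807845 - 1348266) + X(R*L) = (807845 - 1348266) + (955/3 + (-7*31)² + 37*(-7*31)) = -540421 + (955/3 + (-217)² + 37*(-217)) = -540421 + (955/3 + 47089 - 8029) = -540421 + 118135/3 = -1503128/3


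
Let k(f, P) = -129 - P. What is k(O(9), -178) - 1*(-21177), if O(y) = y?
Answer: 21226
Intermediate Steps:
k(O(9), -178) - 1*(-21177) = (-129 - 1*(-178)) - 1*(-21177) = (-129 + 178) + 21177 = 49 + 21177 = 21226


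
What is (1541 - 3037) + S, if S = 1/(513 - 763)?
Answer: -374001/250 ≈ -1496.0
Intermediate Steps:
S = -1/250 (S = 1/(-250) = -1/250 ≈ -0.0040000)
(1541 - 3037) + S = (1541 - 3037) - 1/250 = -1496 - 1/250 = -374001/250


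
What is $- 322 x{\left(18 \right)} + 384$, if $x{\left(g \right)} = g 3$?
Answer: $-17004$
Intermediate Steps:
$x{\left(g \right)} = 3 g$
$- 322 x{\left(18 \right)} + 384 = - 322 \cdot 3 \cdot 18 + 384 = \left(-322\right) 54 + 384 = -17388 + 384 = -17004$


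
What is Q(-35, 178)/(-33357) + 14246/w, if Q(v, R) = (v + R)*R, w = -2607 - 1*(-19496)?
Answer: 45311216/563366373 ≈ 0.080429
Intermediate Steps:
w = 16889 (w = -2607 + 19496 = 16889)
Q(v, R) = R*(R + v) (Q(v, R) = (R + v)*R = R*(R + v))
Q(-35, 178)/(-33357) + 14246/w = (178*(178 - 35))/(-33357) + 14246/16889 = (178*143)*(-1/33357) + 14246*(1/16889) = 25454*(-1/33357) + 14246/16889 = -25454/33357 + 14246/16889 = 45311216/563366373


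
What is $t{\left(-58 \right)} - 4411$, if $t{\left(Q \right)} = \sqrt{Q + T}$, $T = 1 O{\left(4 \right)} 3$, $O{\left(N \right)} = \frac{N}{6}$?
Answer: $-4411 + 2 i \sqrt{14} \approx -4411.0 + 7.4833 i$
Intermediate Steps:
$O{\left(N \right)} = \frac{N}{6}$ ($O{\left(N \right)} = N \frac{1}{6} = \frac{N}{6}$)
$T = 2$ ($T = 1 \cdot \frac{1}{6} \cdot 4 \cdot 3 = 1 \cdot \frac{2}{3} \cdot 3 = \frac{2}{3} \cdot 3 = 2$)
$t{\left(Q \right)} = \sqrt{2 + Q}$ ($t{\left(Q \right)} = \sqrt{Q + 2} = \sqrt{2 + Q}$)
$t{\left(-58 \right)} - 4411 = \sqrt{2 - 58} - 4411 = \sqrt{-56} - 4411 = 2 i \sqrt{14} - 4411 = -4411 + 2 i \sqrt{14}$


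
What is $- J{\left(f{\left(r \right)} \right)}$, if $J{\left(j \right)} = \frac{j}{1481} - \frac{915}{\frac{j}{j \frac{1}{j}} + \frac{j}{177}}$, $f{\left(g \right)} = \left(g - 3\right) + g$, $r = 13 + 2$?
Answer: $\frac{26636177}{790854} \approx 33.68$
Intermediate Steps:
$r = 15$
$f{\left(g \right)} = -3 + 2 g$ ($f{\left(g \right)} = \left(-3 + g\right) + g = -3 + 2 g$)
$J{\left(j \right)} = - \frac{161955}{178 j} + \frac{j}{1481}$ ($J{\left(j \right)} = j \frac{1}{1481} - \frac{915}{\frac{j}{1} + j \frac{1}{177}} = \frac{j}{1481} - \frac{915}{j 1 + \frac{j}{177}} = \frac{j}{1481} - \frac{915}{j + \frac{j}{177}} = \frac{j}{1481} - \frac{915}{\frac{178}{177} j} = \frac{j}{1481} - 915 \frac{177}{178 j} = \frac{j}{1481} - \frac{161955}{178 j} = - \frac{161955}{178 j} + \frac{j}{1481}$)
$- J{\left(f{\left(r \right)} \right)} = - (- \frac{161955}{178 \left(-3 + 2 \cdot 15\right)} + \frac{-3 + 2 \cdot 15}{1481}) = - (- \frac{161955}{178 \left(-3 + 30\right)} + \frac{-3 + 30}{1481}) = - (- \frac{161955}{178 \cdot 27} + \frac{1}{1481} \cdot 27) = - (\left(- \frac{161955}{178}\right) \frac{1}{27} + \frac{27}{1481}) = - (- \frac{17995}{534} + \frac{27}{1481}) = \left(-1\right) \left(- \frac{26636177}{790854}\right) = \frac{26636177}{790854}$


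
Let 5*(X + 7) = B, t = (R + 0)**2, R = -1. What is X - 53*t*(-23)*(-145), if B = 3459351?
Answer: 2575541/5 ≈ 5.1511e+5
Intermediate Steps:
t = 1 (t = (-1 + 0)**2 = (-1)**2 = 1)
X = 3459316/5 (X = -7 + (1/5)*3459351 = -7 + 3459351/5 = 3459316/5 ≈ 6.9186e+5)
X - 53*t*(-23)*(-145) = 3459316/5 - 53*(-23)*(-145) = 3459316/5 + 1219*(-145) = 3459316/5 - 176755 = 2575541/5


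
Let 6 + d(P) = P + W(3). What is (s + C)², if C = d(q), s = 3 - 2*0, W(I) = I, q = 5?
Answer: 25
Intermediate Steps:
d(P) = -3 + P (d(P) = -6 + (P + 3) = -6 + (3 + P) = -3 + P)
s = 3 (s = 3 + 0 = 3)
C = 2 (C = -3 + 5 = 2)
(s + C)² = (3 + 2)² = 5² = 25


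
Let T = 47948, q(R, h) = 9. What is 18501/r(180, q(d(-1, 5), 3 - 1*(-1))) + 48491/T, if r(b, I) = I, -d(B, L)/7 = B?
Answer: 295840789/143844 ≈ 2056.7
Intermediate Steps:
d(B, L) = -7*B
18501/r(180, q(d(-1, 5), 3 - 1*(-1))) + 48491/T = 18501/9 + 48491/47948 = 18501*(1/9) + 48491*(1/47948) = 6167/3 + 48491/47948 = 295840789/143844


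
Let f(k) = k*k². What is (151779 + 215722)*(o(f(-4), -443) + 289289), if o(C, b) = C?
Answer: 106290476725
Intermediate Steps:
f(k) = k³
(151779 + 215722)*(o(f(-4), -443) + 289289) = (151779 + 215722)*((-4)³ + 289289) = 367501*(-64 + 289289) = 367501*289225 = 106290476725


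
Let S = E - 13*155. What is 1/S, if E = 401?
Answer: -1/1614 ≈ -0.00061958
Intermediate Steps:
S = -1614 (S = 401 - 13*155 = 401 - 2015 = -1614)
1/S = 1/(-1614) = -1/1614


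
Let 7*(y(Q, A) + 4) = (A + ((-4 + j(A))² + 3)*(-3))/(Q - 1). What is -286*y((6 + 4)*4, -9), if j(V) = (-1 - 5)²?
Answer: 30668/7 ≈ 4381.1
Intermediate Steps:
j(V) = 36 (j(V) = (-6)² = 36)
y(Q, A) = -4 + (-3081 + A)/(7*(-1 + Q)) (y(Q, A) = -4 + ((A + ((-4 + 36)² + 3)*(-3))/(Q - 1))/7 = -4 + ((A + (32² + 3)*(-3))/(-1 + Q))/7 = -4 + ((A + (1024 + 3)*(-3))/(-1 + Q))/7 = -4 + ((A + 1027*(-3))/(-1 + Q))/7 = -4 + ((A - 3081)/(-1 + Q))/7 = -4 + ((-3081 + A)/(-1 + Q))/7 = -4 + (-3081 + A)/(7*(-1 + Q)))
-286*y((6 + 4)*4, -9) = -286*(-3053 - 9 - 28*(6 + 4)*4)/(7*(-1 + (6 + 4)*4)) = -286*(-3053 - 9 - 280*4)/(7*(-1 + 10*4)) = -286*(-3053 - 9 - 28*40)/(7*(-1 + 40)) = -286*(-3053 - 9 - 1120)/(7*39) = -286*(-4182)/(7*39) = -286*(-1394/91) = 30668/7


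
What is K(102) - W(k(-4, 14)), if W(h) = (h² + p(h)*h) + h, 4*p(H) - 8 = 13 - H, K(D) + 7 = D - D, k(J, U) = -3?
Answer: 5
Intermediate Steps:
K(D) = -7 (K(D) = -7 + (D - D) = -7 + 0 = -7)
p(H) = 21/4 - H/4 (p(H) = 2 + (13 - H)/4 = 2 + (13/4 - H/4) = 21/4 - H/4)
W(h) = h + h² + h*(21/4 - h/4) (W(h) = (h² + (21/4 - h/4)*h) + h = (h² + h*(21/4 - h/4)) + h = h + h² + h*(21/4 - h/4))
K(102) - W(k(-4, 14)) = -7 - (-3)*(25 + 3*(-3))/4 = -7 - (-3)*(25 - 9)/4 = -7 - (-3)*16/4 = -7 - 1*(-12) = -7 + 12 = 5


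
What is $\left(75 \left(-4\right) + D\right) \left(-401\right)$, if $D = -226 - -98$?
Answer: $171628$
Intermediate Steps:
$D = -128$ ($D = -226 + 98 = -128$)
$\left(75 \left(-4\right) + D\right) \left(-401\right) = \left(75 \left(-4\right) - 128\right) \left(-401\right) = \left(-300 - 128\right) \left(-401\right) = \left(-428\right) \left(-401\right) = 171628$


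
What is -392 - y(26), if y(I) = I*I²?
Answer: -17968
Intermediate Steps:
y(I) = I³
-392 - y(26) = -392 - 1*26³ = -392 - 1*17576 = -392 - 17576 = -17968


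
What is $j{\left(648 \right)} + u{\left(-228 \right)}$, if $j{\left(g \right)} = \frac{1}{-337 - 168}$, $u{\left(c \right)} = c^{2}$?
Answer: $\frac{26251919}{505} \approx 51984.0$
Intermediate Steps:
$j{\left(g \right)} = - \frac{1}{505}$ ($j{\left(g \right)} = \frac{1}{-505} = - \frac{1}{505}$)
$j{\left(648 \right)} + u{\left(-228 \right)} = - \frac{1}{505} + \left(-228\right)^{2} = - \frac{1}{505} + 51984 = \frac{26251919}{505}$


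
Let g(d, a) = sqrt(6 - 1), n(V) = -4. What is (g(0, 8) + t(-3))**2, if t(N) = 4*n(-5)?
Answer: (16 - sqrt(5))**2 ≈ 189.45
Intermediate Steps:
t(N) = -16 (t(N) = 4*(-4) = -16)
g(d, a) = sqrt(5)
(g(0, 8) + t(-3))**2 = (sqrt(5) - 16)**2 = (-16 + sqrt(5))**2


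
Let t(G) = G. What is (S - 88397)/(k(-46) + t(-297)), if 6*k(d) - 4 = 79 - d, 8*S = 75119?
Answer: 632057/2204 ≈ 286.78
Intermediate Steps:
S = 75119/8 (S = (⅛)*75119 = 75119/8 ≈ 9389.9)
k(d) = 83/6 - d/6 (k(d) = ⅔ + (79 - d)/6 = ⅔ + (79/6 - d/6) = 83/6 - d/6)
(S - 88397)/(k(-46) + t(-297)) = (75119/8 - 88397)/((83/6 - ⅙*(-46)) - 297) = -632057/(8*((83/6 + 23/3) - 297)) = -632057/(8*(43/2 - 297)) = -632057/(8*(-551/2)) = -632057/8*(-2/551) = 632057/2204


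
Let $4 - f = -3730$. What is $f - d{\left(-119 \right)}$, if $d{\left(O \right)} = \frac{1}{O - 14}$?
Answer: $\frac{496623}{133} \approx 3734.0$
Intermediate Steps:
$f = 3734$ ($f = 4 - -3730 = 4 + 3730 = 3734$)
$d{\left(O \right)} = \frac{1}{-14 + O}$
$f - d{\left(-119 \right)} = 3734 - \frac{1}{-14 - 119} = 3734 - \frac{1}{-133} = 3734 - - \frac{1}{133} = 3734 + \frac{1}{133} = \frac{496623}{133}$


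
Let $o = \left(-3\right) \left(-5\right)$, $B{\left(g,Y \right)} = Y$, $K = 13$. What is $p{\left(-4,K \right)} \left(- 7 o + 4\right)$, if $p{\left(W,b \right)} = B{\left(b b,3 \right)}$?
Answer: $-303$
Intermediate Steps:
$p{\left(W,b \right)} = 3$
$o = 15$
$p{\left(-4,K \right)} \left(- 7 o + 4\right) = 3 \left(\left(-7\right) 15 + 4\right) = 3 \left(-105 + 4\right) = 3 \left(-101\right) = -303$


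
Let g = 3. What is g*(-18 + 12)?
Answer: -18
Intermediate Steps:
g*(-18 + 12) = 3*(-18 + 12) = 3*(-6) = -18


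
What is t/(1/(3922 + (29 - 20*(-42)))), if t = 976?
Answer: 4676016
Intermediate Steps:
t/(1/(3922 + (29 - 20*(-42)))) = 976/(1/(3922 + (29 - 20*(-42)))) = 976/(1/(3922 + (29 + 840))) = 976/(1/(3922 + 869)) = 976/(1/4791) = 976*4791 = 4676016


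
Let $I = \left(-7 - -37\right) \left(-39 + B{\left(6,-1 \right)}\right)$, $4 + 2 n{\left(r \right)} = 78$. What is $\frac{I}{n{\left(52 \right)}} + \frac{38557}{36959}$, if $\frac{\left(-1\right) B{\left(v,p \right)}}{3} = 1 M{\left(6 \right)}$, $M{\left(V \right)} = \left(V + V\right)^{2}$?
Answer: $- \frac{520804061}{1367483} \approx -380.85$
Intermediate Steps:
$M{\left(V \right)} = 4 V^{2}$ ($M{\left(V \right)} = \left(2 V\right)^{2} = 4 V^{2}$)
$n{\left(r \right)} = 37$ ($n{\left(r \right)} = -2 + \frac{1}{2} \cdot 78 = -2 + 39 = 37$)
$B{\left(v,p \right)} = -432$ ($B{\left(v,p \right)} = - 3 \cdot 1 \cdot 4 \cdot 6^{2} = - 3 \cdot 1 \cdot 4 \cdot 36 = - 3 \cdot 1 \cdot 144 = \left(-3\right) 144 = -432$)
$I = -14130$ ($I = \left(-7 - -37\right) \left(-39 - 432\right) = \left(-7 + 37\right) \left(-471\right) = 30 \left(-471\right) = -14130$)
$\frac{I}{n{\left(52 \right)}} + \frac{38557}{36959} = - \frac{14130}{37} + \frac{38557}{36959} = - \frac{520804061}{1367483}$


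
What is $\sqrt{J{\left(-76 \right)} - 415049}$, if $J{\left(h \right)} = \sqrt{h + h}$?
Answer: $\sqrt{-415049 + 2 i \sqrt{38}} \approx 0.01 + 644.24 i$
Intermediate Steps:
$J{\left(h \right)} = \sqrt{2} \sqrt{h}$ ($J{\left(h \right)} = \sqrt{2 h} = \sqrt{2} \sqrt{h}$)
$\sqrt{J{\left(-76 \right)} - 415049} = \sqrt{\sqrt{2} \sqrt{-76} - 415049} = \sqrt{\sqrt{2} \cdot 2 i \sqrt{19} - 415049} = \sqrt{2 i \sqrt{38} - 415049} = \sqrt{-415049 + 2 i \sqrt{38}}$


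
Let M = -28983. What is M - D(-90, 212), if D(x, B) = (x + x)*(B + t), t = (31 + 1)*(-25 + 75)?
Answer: 297177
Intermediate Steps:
t = 1600 (t = 32*50 = 1600)
D(x, B) = 2*x*(1600 + B) (D(x, B) = (x + x)*(B + 1600) = (2*x)*(1600 + B) = 2*x*(1600 + B))
M - D(-90, 212) = -28983 - 2*(-90)*(1600 + 212) = -28983 - 2*(-90)*1812 = -28983 - 1*(-326160) = -28983 + 326160 = 297177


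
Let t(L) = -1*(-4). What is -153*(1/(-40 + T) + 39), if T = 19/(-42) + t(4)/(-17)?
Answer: -173238075/29051 ≈ -5963.2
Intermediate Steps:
t(L) = 4
T = -491/714 (T = 19/(-42) + 4/(-17) = 19*(-1/42) + 4*(-1/17) = -19/42 - 4/17 = -491/714 ≈ -0.68768)
-153*(1/(-40 + T) + 39) = -153*(1/(-40 - 491/714) + 39) = -153*(1/(-29051/714) + 39) = -153*(-714/29051 + 39) = -153*1132275/29051 = -173238075/29051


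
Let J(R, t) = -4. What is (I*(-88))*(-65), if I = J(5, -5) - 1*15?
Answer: -108680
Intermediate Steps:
I = -19 (I = -4 - 1*15 = -4 - 15 = -19)
(I*(-88))*(-65) = -19*(-88)*(-65) = 1672*(-65) = -108680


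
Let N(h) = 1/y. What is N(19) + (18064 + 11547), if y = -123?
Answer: 3642152/123 ≈ 29611.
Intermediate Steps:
N(h) = -1/123 (N(h) = 1/(-123) = -1/123)
N(19) + (18064 + 11547) = -1/123 + (18064 + 11547) = -1/123 + 29611 = 3642152/123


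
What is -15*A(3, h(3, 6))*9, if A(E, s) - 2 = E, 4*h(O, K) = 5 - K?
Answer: -675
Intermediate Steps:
h(O, K) = 5/4 - K/4 (h(O, K) = (5 - K)/4 = 5/4 - K/4)
A(E, s) = 2 + E
-15*A(3, h(3, 6))*9 = -15*(2 + 3)*9 = -15*5*9 = -75*9 = -675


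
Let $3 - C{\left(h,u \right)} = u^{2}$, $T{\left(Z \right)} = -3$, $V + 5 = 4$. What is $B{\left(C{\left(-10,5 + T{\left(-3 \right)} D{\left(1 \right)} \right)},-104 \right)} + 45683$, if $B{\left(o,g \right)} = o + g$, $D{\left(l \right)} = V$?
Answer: $45518$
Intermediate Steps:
$V = -1$ ($V = -5 + 4 = -1$)
$D{\left(l \right)} = -1$
$C{\left(h,u \right)} = 3 - u^{2}$
$B{\left(o,g \right)} = g + o$
$B{\left(C{\left(-10,5 + T{\left(-3 \right)} D{\left(1 \right)} \right)},-104 \right)} + 45683 = \left(-104 + \left(3 - \left(5 - -3\right)^{2}\right)\right) + 45683 = \left(-104 + \left(3 - \left(5 + 3\right)^{2}\right)\right) + 45683 = \left(-104 + \left(3 - 8^{2}\right)\right) + 45683 = \left(-104 + \left(3 - 64\right)\right) + 45683 = \left(-104 - 61\right) + 45683 = -165 + 45683 = 45518$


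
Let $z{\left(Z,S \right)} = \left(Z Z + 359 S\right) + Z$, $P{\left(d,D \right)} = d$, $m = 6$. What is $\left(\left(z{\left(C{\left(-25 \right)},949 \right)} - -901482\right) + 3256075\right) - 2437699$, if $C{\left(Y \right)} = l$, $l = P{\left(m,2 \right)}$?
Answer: $2060591$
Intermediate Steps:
$l = 6$
$C{\left(Y \right)} = 6$
$z{\left(Z,S \right)} = Z + Z^{2} + 359 S$ ($z{\left(Z,S \right)} = \left(Z^{2} + 359 S\right) + Z = Z + Z^{2} + 359 S$)
$\left(\left(z{\left(C{\left(-25 \right)},949 \right)} - -901482\right) + 3256075\right) - 2437699 = \left(\left(\left(6 + 6^{2} + 359 \cdot 949\right) - -901482\right) + 3256075\right) - 2437699 = \left(\left(\left(6 + 36 + 340691\right) + 901482\right) + 3256075\right) - 2437699 = \left(\left(340733 + 901482\right) + 3256075\right) - 2437699 = \left(1242215 + 3256075\right) - 2437699 = 4498290 - 2437699 = 2060591$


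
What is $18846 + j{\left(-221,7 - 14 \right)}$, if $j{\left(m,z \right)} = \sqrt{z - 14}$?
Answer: $18846 + i \sqrt{21} \approx 18846.0 + 4.5826 i$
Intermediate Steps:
$j{\left(m,z \right)} = \sqrt{-14 + z}$
$18846 + j{\left(-221,7 - 14 \right)} = 18846 + \sqrt{-14 + \left(7 - 14\right)} = 18846 + \sqrt{-14 - 7} = 18846 + \sqrt{-21} = 18846 + i \sqrt{21}$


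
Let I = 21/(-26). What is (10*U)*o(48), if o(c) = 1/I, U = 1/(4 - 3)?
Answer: -260/21 ≈ -12.381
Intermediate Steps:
U = 1 (U = 1/1 = 1)
I = -21/26 (I = 21*(-1/26) = -21/26 ≈ -0.80769)
o(c) = -26/21 (o(c) = 1/(-21/26) = -26/21)
(10*U)*o(48) = (10*1)*(-26/21) = 10*(-26/21) = -260/21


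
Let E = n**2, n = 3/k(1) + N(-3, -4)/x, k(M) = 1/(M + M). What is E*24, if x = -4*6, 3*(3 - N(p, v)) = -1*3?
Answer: 2450/3 ≈ 816.67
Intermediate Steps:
k(M) = 1/(2*M)
N(p, v) = 4 (N(p, v) = 3 - (-1)*3/3 = 3 - 1/3*(-3) = 3 + 1 = 4)
x = -24
n = 35/6 (n = 3/(((1/2)/1)) + 4/(-24) = 3/(((1/2)*1)) + 4*(-1/24) = 3/(1/2) - 1/6 = 3*2 - 1/6 = 6 - 1/6 = 35/6 ≈ 5.8333)
E = 1225/36 (E = (35/6)**2 = 1225/36 ≈ 34.028)
E*24 = (1225/36)*24 = 2450/3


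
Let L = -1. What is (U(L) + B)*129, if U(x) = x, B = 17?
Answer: 2064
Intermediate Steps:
(U(L) + B)*129 = (-1 + 17)*129 = 16*129 = 2064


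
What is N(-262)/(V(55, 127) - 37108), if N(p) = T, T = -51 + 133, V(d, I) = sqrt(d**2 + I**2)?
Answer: -1521428/688492255 - 41*sqrt(19154)/688492255 ≈ -0.0022180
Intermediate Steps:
V(d, I) = sqrt(I**2 + d**2)
T = 82
N(p) = 82
N(-262)/(V(55, 127) - 37108) = 82/(sqrt(127**2 + 55**2) - 37108) = 82/(sqrt(16129 + 3025) - 37108) = 82/(sqrt(19154) - 37108) = 82/(-37108 + sqrt(19154))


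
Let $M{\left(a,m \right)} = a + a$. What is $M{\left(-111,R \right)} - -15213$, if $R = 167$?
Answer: $14991$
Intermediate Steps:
$M{\left(a,m \right)} = 2 a$
$M{\left(-111,R \right)} - -15213 = 2 \left(-111\right) - -15213 = -222 + 15213 = 14991$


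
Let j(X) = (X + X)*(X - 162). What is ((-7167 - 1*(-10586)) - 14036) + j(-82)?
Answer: 29399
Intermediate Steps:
j(X) = 2*X*(-162 + X) (j(X) = (2*X)*(-162 + X) = 2*X*(-162 + X))
((-7167 - 1*(-10586)) - 14036) + j(-82) = ((-7167 - 1*(-10586)) - 14036) + 2*(-82)*(-162 - 82) = ((-7167 + 10586) - 14036) + 2*(-82)*(-244) = (3419 - 14036) + 40016 = -10617 + 40016 = 29399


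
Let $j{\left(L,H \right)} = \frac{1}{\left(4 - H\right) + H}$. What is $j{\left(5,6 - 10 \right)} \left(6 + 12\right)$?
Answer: $\frac{9}{2} \approx 4.5$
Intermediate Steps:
$j{\left(L,H \right)} = \frac{1}{4}$
$j{\left(5,6 - 10 \right)} \left(6 + 12\right) = \frac{6 + 12}{4} = \frac{1}{4} \cdot 18 = \frac{9}{2}$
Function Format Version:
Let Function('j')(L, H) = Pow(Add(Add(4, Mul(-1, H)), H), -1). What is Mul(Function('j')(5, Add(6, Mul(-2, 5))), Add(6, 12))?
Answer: Rational(9, 2) ≈ 4.5000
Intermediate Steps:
Function('j')(L, H) = Rational(1, 4) (Function('j')(L, H) = Pow(4, -1) = Rational(1, 4))
Mul(Function('j')(5, Add(6, Mul(-2, 5))), Add(6, 12)) = Mul(Rational(1, 4), Add(6, 12)) = Mul(Rational(1, 4), 18) = Rational(9, 2)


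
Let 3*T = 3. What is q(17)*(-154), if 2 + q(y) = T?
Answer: 154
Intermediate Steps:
T = 1 (T = (1/3)*3 = 1)
q(y) = -1 (q(y) = -2 + 1 = -1)
q(17)*(-154) = -1*(-154) = 154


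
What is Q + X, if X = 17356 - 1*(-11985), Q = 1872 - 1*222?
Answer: 30991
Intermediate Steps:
Q = 1650 (Q = 1872 - 222 = 1650)
X = 29341 (X = 17356 + 11985 = 29341)
Q + X = 1650 + 29341 = 30991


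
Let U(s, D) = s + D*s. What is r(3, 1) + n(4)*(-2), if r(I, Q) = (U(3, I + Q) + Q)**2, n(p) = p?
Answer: 248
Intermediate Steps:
r(I, Q) = (3 + 3*I + 4*Q)**2 (r(I, Q) = (3*(1 + (I + Q)) + Q)**2 = (3*(1 + I + Q) + Q)**2 = ((3 + 3*I + 3*Q) + Q)**2 = (3 + 3*I + 4*Q)**2)
r(3, 1) + n(4)*(-2) = (3 + 3*3 + 4*1)**2 + 4*(-2) = (3 + 9 + 4)**2 - 8 = 16**2 - 8 = 256 - 8 = 248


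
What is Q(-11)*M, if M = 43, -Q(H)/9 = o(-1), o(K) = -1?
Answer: 387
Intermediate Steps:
Q(H) = 9 (Q(H) = -9*(-1) = 9)
Q(-11)*M = 9*43 = 387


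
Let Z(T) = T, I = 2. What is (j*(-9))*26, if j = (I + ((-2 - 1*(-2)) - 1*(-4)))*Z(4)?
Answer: -5616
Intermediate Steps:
j = 24 (j = (2 + ((-2 - 1*(-2)) - 1*(-4)))*4 = (2 + ((-2 + 2) + 4))*4 = (2 + (0 + 4))*4 = (2 + 4)*4 = 6*4 = 24)
(j*(-9))*26 = (24*(-9))*26 = -216*26 = -5616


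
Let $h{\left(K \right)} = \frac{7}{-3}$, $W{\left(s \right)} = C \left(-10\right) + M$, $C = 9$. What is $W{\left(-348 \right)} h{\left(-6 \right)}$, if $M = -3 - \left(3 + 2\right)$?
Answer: $\frac{686}{3} \approx 228.67$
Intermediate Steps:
$M = -8$ ($M = -3 - 5 = -8$)
$W{\left(s \right)} = -98$ ($W{\left(s \right)} = 9 \left(-10\right) - 8 = -90 - 8 = -98$)
$h{\left(K \right)} = - \frac{7}{3}$ ($h{\left(K \right)} = 7 \left(- \frac{1}{3}\right) = - \frac{7}{3}$)
$W{\left(-348 \right)} h{\left(-6 \right)} = \left(-98\right) \left(- \frac{7}{3}\right) = \frac{686}{3}$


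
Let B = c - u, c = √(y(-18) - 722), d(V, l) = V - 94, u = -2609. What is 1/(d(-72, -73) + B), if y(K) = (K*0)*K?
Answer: 2443/5968971 - 19*I*√2/5968971 ≈ 0.00040928 - 4.5016e-6*I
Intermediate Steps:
y(K) = 0 (y(K) = 0*K = 0)
d(V, l) = -94 + V
c = 19*I*√2 (c = √(0 - 722) = √(-722) = 19*I*√2 ≈ 26.87*I)
B = 2609 + 19*I*√2 (B = 19*I*√2 - 1*(-2609) = 19*I*√2 + 2609 = 2609 + 19*I*√2 ≈ 2609.0 + 26.87*I)
1/(d(-72, -73) + B) = 1/((-94 - 72) + (2609 + 19*I*√2)) = 1/(-166 + (2609 + 19*I*√2)) = 1/(2443 + 19*I*√2)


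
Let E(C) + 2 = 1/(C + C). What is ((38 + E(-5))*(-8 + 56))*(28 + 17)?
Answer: 77544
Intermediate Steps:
E(C) = -2 + 1/(2*C) (E(C) = -2 + 1/(C + C) = -2 + 1/(2*C))
((38 + E(-5))*(-8 + 56))*(28 + 17) = ((38 + (-2 + (1/2)/(-5)))*(-8 + 56))*(28 + 17) = ((38 + (-2 + (1/2)*(-1/5)))*48)*45 = ((38 + (-2 - 1/10))*48)*45 = ((38 - 21/10)*48)*45 = ((359/10)*48)*45 = (8616/5)*45 = 77544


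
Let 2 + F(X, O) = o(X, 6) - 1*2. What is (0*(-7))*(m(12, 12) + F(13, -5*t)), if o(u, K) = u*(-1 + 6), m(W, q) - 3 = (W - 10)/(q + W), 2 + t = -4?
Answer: 0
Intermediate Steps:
t = -6 (t = -2 - 4 = -6)
m(W, q) = 3 + (-10 + W)/(W + q) (m(W, q) = 3 + (W - 10)/(q + W) = 3 + (-10 + W)/(W + q))
o(u, K) = 5*u (o(u, K) = u*5 = 5*u)
F(X, O) = -4 + 5*X (F(X, O) = -2 + (5*X - 1*2) = -2 + (5*X - 2) = -2 + (-2 + 5*X) = -4 + 5*X)
(0*(-7))*(m(12, 12) + F(13, -5*t)) = (0*(-7))*((-10 + 3*12 + 4*12)/(12 + 12) + (-4 + 5*13)) = 0*((-10 + 36 + 48)/24 + (-4 + 65)) = 0*((1/24)*74 + 61) = 0*(37/12 + 61) = 0*(769/12) = 0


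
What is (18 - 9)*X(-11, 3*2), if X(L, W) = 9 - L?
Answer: 180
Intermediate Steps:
(18 - 9)*X(-11, 3*2) = (18 - 9)*(9 - 1*(-11)) = 9*(9 + 11) = 9*20 = 180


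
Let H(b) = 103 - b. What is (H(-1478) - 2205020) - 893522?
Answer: -3096961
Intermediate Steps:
(H(-1478) - 2205020) - 893522 = ((103 - 1*(-1478)) - 2205020) - 893522 = ((103 + 1478) - 2205020) - 893522 = (1581 - 2205020) - 893522 = -2203439 - 893522 = -3096961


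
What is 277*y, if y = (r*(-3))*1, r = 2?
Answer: -1662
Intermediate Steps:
y = -6 (y = (2*(-3))*1 = -6*1 = -6)
277*y = 277*(-6) = -1662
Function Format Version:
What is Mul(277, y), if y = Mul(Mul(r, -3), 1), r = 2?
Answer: -1662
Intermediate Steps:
y = -6 (y = Mul(Mul(2, -3), 1) = Mul(-6, 1) = -6)
Mul(277, y) = Mul(277, -6) = -1662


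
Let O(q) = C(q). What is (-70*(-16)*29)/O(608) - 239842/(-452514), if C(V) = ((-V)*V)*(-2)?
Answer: 3000305639/5227441728 ≈ 0.57395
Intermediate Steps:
C(V) = 2*V**2 (C(V) = -V**2*(-2) = 2*V**2)
O(q) = 2*q**2
(-70*(-16)*29)/O(608) - 239842/(-452514) = (-70*(-16)*29)/((2*608**2)) - 239842/(-452514) = (1120*29)/((2*369664)) - 239842*(-1/452514) = 32480/739328 + 119921/226257 = 32480*(1/739328) + 119921/226257 = 1015/23104 + 119921/226257 = 3000305639/5227441728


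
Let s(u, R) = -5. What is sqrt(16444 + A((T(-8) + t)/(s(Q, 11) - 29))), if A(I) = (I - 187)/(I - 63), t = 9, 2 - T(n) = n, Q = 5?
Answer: sqrt(76805961621)/2161 ≈ 128.25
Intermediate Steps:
T(n) = 2 - n
A(I) = (-187 + I)/(-63 + I)
sqrt(16444 + A((T(-8) + t)/(s(Q, 11) - 29))) = sqrt(16444 + (-187 + ((2 - 1*(-8)) + 9)/(-5 - 29))/(-63 + ((2 - 1*(-8)) + 9)/(-5 - 29))) = sqrt(16444 + (-187 + ((2 + 8) + 9)/(-34))/(-63 + ((2 + 8) + 9)/(-34))) = sqrt(16444 + (-187 + (10 + 9)*(-1/34))/(-63 + (10 + 9)*(-1/34))) = sqrt(16444 + (-187 + 19*(-1/34))/(-63 + 19*(-1/34))) = sqrt(16444 + (-187 - 19/34)/(-63 - 19/34)) = sqrt(16444 - 6377/34/(-2161/34)) = sqrt(16444 - 34/2161*(-6377/34)) = sqrt(16444 + 6377/2161) = sqrt(35541861/2161) = sqrt(76805961621)/2161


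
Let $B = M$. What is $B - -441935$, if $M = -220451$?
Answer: $221484$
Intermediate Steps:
$B = -220451$
$B - -441935 = -220451 - -441935 = -220451 + 441935 = 221484$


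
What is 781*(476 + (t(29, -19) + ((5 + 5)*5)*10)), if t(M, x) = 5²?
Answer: 781781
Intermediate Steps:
t(M, x) = 25
781*(476 + (t(29, -19) + ((5 + 5)*5)*10)) = 781*(476 + (25 + ((5 + 5)*5)*10)) = 781*(476 + (25 + (10*5)*10)) = 781*(476 + (25 + 50*10)) = 781*(476 + (25 + 500)) = 781*(476 + 525) = 781*1001 = 781781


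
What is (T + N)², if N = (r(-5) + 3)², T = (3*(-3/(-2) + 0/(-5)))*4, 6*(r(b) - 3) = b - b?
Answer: 2916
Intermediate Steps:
r(b) = 3 (r(b) = 3 + (b - b)/6 = 3 + (⅙)*0 = 3 + 0 = 3)
T = 18 (T = (3*(-3*(-½) + 0*(-⅕)))*4 = (3*(3/2 + 0))*4 = (3*(3/2))*4 = (9/2)*4 = 18)
N = 36 (N = (3 + 3)² = 6² = 36)
(T + N)² = (18 + 36)² = 54² = 2916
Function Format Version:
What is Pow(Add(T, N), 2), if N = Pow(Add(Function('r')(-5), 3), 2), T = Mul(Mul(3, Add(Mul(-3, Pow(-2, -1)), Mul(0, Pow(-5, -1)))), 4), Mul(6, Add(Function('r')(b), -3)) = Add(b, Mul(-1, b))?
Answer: 2916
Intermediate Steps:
Function('r')(b) = 3 (Function('r')(b) = Add(3, Mul(Rational(1, 6), Add(b, Mul(-1, b)))) = Add(3, Mul(Rational(1, 6), 0)) = Add(3, 0) = 3)
T = 18 (T = Mul(Mul(3, Add(Mul(-3, Rational(-1, 2)), Mul(0, Rational(-1, 5)))), 4) = Mul(Mul(3, Add(Rational(3, 2), 0)), 4) = Mul(Mul(3, Rational(3, 2)), 4) = Mul(Rational(9, 2), 4) = 18)
N = 36 (N = Pow(Add(3, 3), 2) = Pow(6, 2) = 36)
Pow(Add(T, N), 2) = Pow(Add(18, 36), 2) = Pow(54, 2) = 2916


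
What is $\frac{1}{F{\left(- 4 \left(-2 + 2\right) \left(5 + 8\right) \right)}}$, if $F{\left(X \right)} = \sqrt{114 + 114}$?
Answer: $\frac{\sqrt{57}}{114} \approx 0.066227$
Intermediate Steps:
$F{\left(X \right)} = 2 \sqrt{57}$ ($F{\left(X \right)} = \sqrt{228} = 2 \sqrt{57}$)
$\frac{1}{F{\left(- 4 \left(-2 + 2\right) \left(5 + 8\right) \right)}} = \frac{1}{2 \sqrt{57}} = \frac{\sqrt{57}}{114}$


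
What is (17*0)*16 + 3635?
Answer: 3635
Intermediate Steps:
(17*0)*16 + 3635 = 0*16 + 3635 = 0 + 3635 = 3635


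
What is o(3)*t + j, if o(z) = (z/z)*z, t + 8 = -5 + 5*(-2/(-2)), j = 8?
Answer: -16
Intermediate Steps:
t = -8 (t = -8 + (-5 + 5*(-2/(-2))) = -8 + (-5 + 5*(-2*(-½))) = -8 + (-5 + 5*1) = -8 + (-5 + 5) = -8 + 0 = -8)
o(z) = z (o(z) = 1*z = z)
o(3)*t + j = 3*(-8) + 8 = -24 + 8 = -16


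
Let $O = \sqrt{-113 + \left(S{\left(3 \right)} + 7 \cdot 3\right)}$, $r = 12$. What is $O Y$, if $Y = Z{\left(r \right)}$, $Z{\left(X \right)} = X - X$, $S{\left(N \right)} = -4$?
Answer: $0$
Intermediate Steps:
$Z{\left(X \right)} = 0$
$Y = 0$
$O = 4 i \sqrt{6}$ ($O = \sqrt{-113 + \left(-4 + 7 \cdot 3\right)} = \sqrt{-113 + \left(-4 + 21\right)} = \sqrt{-113 + 17} = \sqrt{-96} = 4 i \sqrt{6} \approx 9.798 i$)
$O Y = 4 i \sqrt{6} \cdot 0 = 0$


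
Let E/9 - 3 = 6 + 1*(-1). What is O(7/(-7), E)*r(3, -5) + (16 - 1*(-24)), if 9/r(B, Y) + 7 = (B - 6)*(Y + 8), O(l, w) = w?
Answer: -½ ≈ -0.50000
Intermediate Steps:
E = 72 (E = 27 + 9*(6 + 1*(-1)) = 27 + 9*(6 - 1) = 27 + 9*5 = 27 + 45 = 72)
r(B, Y) = 9/(-7 + (-6 + B)*(8 + Y)) (r(B, Y) = 9/(-7 + (B - 6)*(Y + 8)) = 9/(-7 + (-6 + B)*(8 + Y)))
O(7/(-7), E)*r(3, -5) + (16 - 1*(-24)) = 72*(9/(-55 - 6*(-5) + 8*3 + 3*(-5))) + (16 - 1*(-24)) = 72*(9/(-55 + 30 + 24 - 15)) + (16 + 24) = 72*(9/(-16)) + 40 = 72*(9*(-1/16)) + 40 = 72*(-9/16) + 40 = -81/2 + 40 = -½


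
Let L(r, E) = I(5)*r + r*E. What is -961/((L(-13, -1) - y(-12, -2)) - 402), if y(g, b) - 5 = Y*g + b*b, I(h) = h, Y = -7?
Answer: 961/547 ≈ 1.7569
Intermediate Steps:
y(g, b) = 5 + b² - 7*g (y(g, b) = 5 + (-7*g + b*b) = 5 + (-7*g + b²) = 5 + (b² - 7*g) = 5 + b² - 7*g)
L(r, E) = 5*r + E*r (L(r, E) = 5*r + r*E = 5*r + E*r)
-961/((L(-13, -1) - y(-12, -2)) - 402) = -961/((-13*(5 - 1) - (5 + (-2)² - 7*(-12))) - 402) = -961/((-13*4 - (5 + 4 + 84)) - 402) = -961/((-52 - 1*93) - 402) = -961/((-52 - 93) - 402) = -961/(-145 - 402) = -961/(-547) = -961*(-1/547) = 961/547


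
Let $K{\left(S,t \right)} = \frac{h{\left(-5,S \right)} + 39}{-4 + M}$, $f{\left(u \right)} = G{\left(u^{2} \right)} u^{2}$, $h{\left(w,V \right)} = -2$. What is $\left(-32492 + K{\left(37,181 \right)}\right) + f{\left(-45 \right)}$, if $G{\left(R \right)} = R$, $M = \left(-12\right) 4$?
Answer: $\frac{211542879}{52} \approx 4.0681 \cdot 10^{6}$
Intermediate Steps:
$M = -48$
$f{\left(u \right)} = u^{4}$ ($f{\left(u \right)} = u^{2} u^{2} = u^{4}$)
$K{\left(S,t \right)} = - \frac{37}{52}$ ($K{\left(S,t \right)} = \frac{-2 + 39}{-4 - 48} = \frac{37}{-52} = 37 \left(- \frac{1}{52}\right) = - \frac{37}{52}$)
$\left(-32492 + K{\left(37,181 \right)}\right) + f{\left(-45 \right)} = \left(-32492 - \frac{37}{52}\right) + \left(-45\right)^{4} = - \frac{1689621}{52} + 4100625 = \frac{211542879}{52}$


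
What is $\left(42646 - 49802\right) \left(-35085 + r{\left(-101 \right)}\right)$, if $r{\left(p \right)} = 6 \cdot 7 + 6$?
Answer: $250724772$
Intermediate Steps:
$r{\left(p \right)} = 48$ ($r{\left(p \right)} = 42 + 6 = 48$)
$\left(42646 - 49802\right) \left(-35085 + r{\left(-101 \right)}\right) = \left(42646 - 49802\right) \left(-35085 + 48\right) = \left(-7156\right) \left(-35037\right) = 250724772$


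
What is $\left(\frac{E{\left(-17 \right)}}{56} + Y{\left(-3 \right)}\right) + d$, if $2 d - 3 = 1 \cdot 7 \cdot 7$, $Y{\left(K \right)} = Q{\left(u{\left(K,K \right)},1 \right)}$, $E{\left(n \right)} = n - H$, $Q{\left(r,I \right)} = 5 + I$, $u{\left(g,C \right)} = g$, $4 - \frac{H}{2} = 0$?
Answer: $\frac{1767}{56} \approx 31.554$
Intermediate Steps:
$H = 8$ ($H = 8 - 0 = 8 + 0 = 8$)
$E{\left(n \right)} = -8 + n$ ($E{\left(n \right)} = n - 8 = -8 + n$)
$Y{\left(K \right)} = 6$ ($Y{\left(K \right)} = 5 + 1 = 6$)
$d = 26$ ($d = \frac{3}{2} + \frac{1 \cdot 7 \cdot 7}{2} = \frac{3}{2} + \frac{7 \cdot 7}{2} = \frac{3}{2} + \frac{1}{2} \cdot 49 = \frac{3}{2} + \frac{49}{2} = 26$)
$\left(\frac{E{\left(-17 \right)}}{56} + Y{\left(-3 \right)}\right) + d = \left(\frac{-8 - 17}{56} + 6\right) + 26 = \left(\left(-25\right) \frac{1}{56} + 6\right) + 26 = \left(- \frac{25}{56} + 6\right) + 26 = \frac{311}{56} + 26 = \frac{1767}{56}$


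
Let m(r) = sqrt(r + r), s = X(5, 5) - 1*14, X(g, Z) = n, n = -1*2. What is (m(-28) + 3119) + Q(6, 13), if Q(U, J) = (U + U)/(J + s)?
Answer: 3115 + 2*I*sqrt(14) ≈ 3115.0 + 7.4833*I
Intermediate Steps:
n = -2
X(g, Z) = -2
s = -16 (s = -2 - 1*14 = -2 - 14 = -16)
m(r) = sqrt(2)*sqrt(r) (m(r) = sqrt(2*r) = sqrt(2)*sqrt(r))
Q(U, J) = 2*U/(-16 + J) (Q(U, J) = (U + U)/(J - 16) = (2*U)/(-16 + J) = 2*U/(-16 + J))
(m(-28) + 3119) + Q(6, 13) = (sqrt(2)*sqrt(-28) + 3119) + 2*6/(-16 + 13) = (sqrt(2)*(2*I*sqrt(7)) + 3119) + 2*6/(-3) = (2*I*sqrt(14) + 3119) + 2*6*(-1/3) = (3119 + 2*I*sqrt(14)) - 4 = 3115 + 2*I*sqrt(14)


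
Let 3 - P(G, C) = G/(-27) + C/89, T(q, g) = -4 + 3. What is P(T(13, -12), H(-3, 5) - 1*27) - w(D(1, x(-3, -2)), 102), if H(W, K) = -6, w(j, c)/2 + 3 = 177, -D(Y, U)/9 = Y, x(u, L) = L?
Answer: -828233/2403 ≈ -344.67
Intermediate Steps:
D(Y, U) = -9*Y
w(j, c) = 348 (w(j, c) = -6 + 2*177 = -6 + 354 = 348)
T(q, g) = -1
P(G, C) = 3 - C/89 + G/27 (P(G, C) = 3 - (G/(-27) + C/89) = 3 - (G*(-1/27) + C*(1/89)) = 3 - (-G/27 + C/89) = 3 + (-C/89 + G/27) = 3 - C/89 + G/27)
P(T(13, -12), H(-3, 5) - 1*27) - w(D(1, x(-3, -2)), 102) = (3 - (-6 - 1*27)/89 + (1/27)*(-1)) - 1*348 = (3 - (-6 - 27)/89 - 1/27) - 348 = (3 - 1/89*(-33) - 1/27) - 348 = (3 + 33/89 - 1/27) - 348 = 8011/2403 - 348 = -828233/2403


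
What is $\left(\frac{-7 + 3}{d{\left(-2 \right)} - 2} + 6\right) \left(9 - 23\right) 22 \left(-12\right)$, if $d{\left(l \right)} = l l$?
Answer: $14784$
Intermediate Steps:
$d{\left(l \right)} = l^{2}$
$\left(\frac{-7 + 3}{d{\left(-2 \right)} - 2} + 6\right) \left(9 - 23\right) 22 \left(-12\right) = \left(\frac{-7 + 3}{\left(-2\right)^{2} - 2} + 6\right) \left(9 - 23\right) 22 \left(-12\right) = \left(- \frac{4}{4 - 2} + 6\right) \left(-14\right) 22 \left(-12\right) = \left(- \frac{4}{2} + 6\right) \left(-14\right) 22 \left(-12\right) = \left(\left(-4\right) \frac{1}{2} + 6\right) \left(-14\right) 22 \left(-12\right) = \left(-2 + 6\right) \left(-14\right) 22 \left(-12\right) = 4 \left(-14\right) 22 \left(-12\right) = \left(-56\right) 22 \left(-12\right) = \left(-1232\right) \left(-12\right) = 14784$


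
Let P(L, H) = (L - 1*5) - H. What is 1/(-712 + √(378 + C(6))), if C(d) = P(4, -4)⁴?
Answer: -712/506485 - 3*√51/506485 ≈ -0.0014481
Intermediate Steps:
P(L, H) = -5 + L - H (P(L, H) = (L - 5) - H = (-5 + L) - H = -5 + L - H)
C(d) = 81 (C(d) = (-5 + 4 - 1*(-4))⁴ = (-5 + 4 + 4)⁴ = 3⁴ = 81)
1/(-712 + √(378 + C(6))) = 1/(-712 + √(378 + 81)) = 1/(-712 + √459) = 1/(-712 + 3*√51)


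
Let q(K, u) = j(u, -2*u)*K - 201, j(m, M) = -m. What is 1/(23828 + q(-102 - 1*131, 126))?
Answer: 1/52985 ≈ 1.8873e-5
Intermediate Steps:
q(K, u) = -201 - K*u (q(K, u) = (-u)*K - 201 = -K*u - 201 = -201 - K*u)
1/(23828 + q(-102 - 1*131, 126)) = 1/(23828 + (-201 - 1*(-102 - 1*131)*126)) = 1/(23828 + (-201 - 1*(-102 - 131)*126)) = 1/(23828 + (-201 - 1*(-233)*126)) = 1/(23828 + (-201 + 29358)) = 1/(23828 + 29157) = 1/52985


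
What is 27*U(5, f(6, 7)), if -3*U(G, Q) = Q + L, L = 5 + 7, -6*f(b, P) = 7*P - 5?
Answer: -42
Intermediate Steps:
f(b, P) = ⅚ - 7*P/6 (f(b, P) = -(7*P - 5)/6 = -(-5 + 7*P)/6 = ⅚ - 7*P/6)
L = 12
U(G, Q) = -4 - Q/3 (U(G, Q) = -(Q + 12)/3 = -(12 + Q)/3 = -4 - Q/3)
27*U(5, f(6, 7)) = 27*(-4 - (⅚ - 7/6*7)/3) = 27*(-4 - (⅚ - 49/6)/3) = 27*(-4 - ⅓*(-22/3)) = 27*(-4 + 22/9) = 27*(-14/9) = -42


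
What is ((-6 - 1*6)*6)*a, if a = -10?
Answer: 720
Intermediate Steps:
((-6 - 1*6)*6)*a = ((-6 - 1*6)*6)*(-10) = ((-6 - 6)*6)*(-10) = -12*6*(-10) = -72*(-10) = 720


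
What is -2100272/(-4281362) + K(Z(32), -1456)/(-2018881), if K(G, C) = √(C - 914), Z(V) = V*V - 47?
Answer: 1050136/2140681 - I*√2370/2018881 ≈ 0.49056 - 2.4114e-5*I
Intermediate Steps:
Z(V) = -47 + V² (Z(V) = V² - 47 = -47 + V²)
K(G, C) = √(-914 + C)
-2100272/(-4281362) + K(Z(32), -1456)/(-2018881) = -2100272/(-4281362) + √(-914 - 1456)/(-2018881) = -2100272*(-1/4281362) + √(-2370)*(-1/2018881) = 1050136/2140681 + (I*√2370)*(-1/2018881) = 1050136/2140681 - I*√2370/2018881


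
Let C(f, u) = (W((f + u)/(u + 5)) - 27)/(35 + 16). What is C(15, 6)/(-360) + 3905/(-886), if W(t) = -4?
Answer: -35834167/8133480 ≈ -4.4058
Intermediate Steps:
C(f, u) = -31/51 (C(f, u) = (-4 - 27)/(35 + 16) = -31/51)
C(15, 6)/(-360) + 3905/(-886) = -31/51/(-360) + 3905/(-886) = -31/51*(-1/360) + 3905*(-1/886) = 31/18360 - 3905/886 = -35834167/8133480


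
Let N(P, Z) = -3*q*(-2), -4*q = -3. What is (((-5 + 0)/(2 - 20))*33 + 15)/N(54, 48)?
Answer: 145/27 ≈ 5.3704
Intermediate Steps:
q = ¾ (q = -¼*(-3) = ¾ ≈ 0.75000)
N(P, Z) = 9/2 (N(P, Z) = -3*¾*(-2) = -9/4*(-2) = 9/2)
(((-5 + 0)/(2 - 20))*33 + 15)/N(54, 48) = (((-5 + 0)/(2 - 20))*33 + 15)/(9/2) = (-5/(-18)*33 + 15)*(2/9) = (-5*(-1/18)*33 + 15)*(2/9) = ((5/18)*33 + 15)*(2/9) = (55/6 + 15)*(2/9) = (145/6)*(2/9) = 145/27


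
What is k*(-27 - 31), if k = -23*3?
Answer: 4002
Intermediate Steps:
k = -69
k*(-27 - 31) = -69*(-27 - 31) = -69*(-58) = 4002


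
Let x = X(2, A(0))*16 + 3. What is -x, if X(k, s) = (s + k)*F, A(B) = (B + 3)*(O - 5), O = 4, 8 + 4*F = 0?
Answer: -35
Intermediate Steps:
F = -2 (F = -2 + (¼)*0 = -2 + 0 = -2)
A(B) = -3 - B (A(B) = (B + 3)*(4 - 5) = (3 + B)*(-1) = -3 - B)
X(k, s) = -2*k - 2*s (X(k, s) = (s + k)*(-2) = (k + s)*(-2) = -2*k - 2*s)
x = 35 (x = (-2*2 - 2*(-3 - 1*0))*16 + 3 = (-4 - 2*(-3 + 0))*16 + 3 = (-4 - 2*(-3))*16 + 3 = (-4 + 6)*16 + 3 = 2*16 + 3 = 32 + 3 = 35)
-x = -1*35 = -35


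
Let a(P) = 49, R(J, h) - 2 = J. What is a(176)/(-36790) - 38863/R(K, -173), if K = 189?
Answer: -1429779129/7026890 ≈ -203.47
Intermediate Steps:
R(J, h) = 2 + J
a(176)/(-36790) - 38863/R(K, -173) = 49/(-36790) - 38863/(2 + 189) = 49*(-1/36790) - 38863/191 = -49/36790 - 38863*1/191 = -49/36790 - 38863/191 = -1429779129/7026890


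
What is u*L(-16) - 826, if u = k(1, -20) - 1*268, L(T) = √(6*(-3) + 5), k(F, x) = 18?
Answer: -826 - 250*I*√13 ≈ -826.0 - 901.39*I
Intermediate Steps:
L(T) = I*√13 (L(T) = √(-18 + 5) = √(-13) = I*√13)
u = -250 (u = 18 - 1*268 = 18 - 268 = -250)
u*L(-16) - 826 = -250*I*√13 - 826 = -826 - 250*I*√13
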